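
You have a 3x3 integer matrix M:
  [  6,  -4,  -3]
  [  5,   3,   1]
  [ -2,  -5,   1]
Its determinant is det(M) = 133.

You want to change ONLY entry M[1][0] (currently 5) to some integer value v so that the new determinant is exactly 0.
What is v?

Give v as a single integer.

det is linear in entry M[1][0]: det = old_det + (v - 5) * C_10
Cofactor C_10 = 19
Want det = 0: 133 + (v - 5) * 19 = 0
  (v - 5) = -133 / 19 = -7
  v = 5 + (-7) = -2

Answer: -2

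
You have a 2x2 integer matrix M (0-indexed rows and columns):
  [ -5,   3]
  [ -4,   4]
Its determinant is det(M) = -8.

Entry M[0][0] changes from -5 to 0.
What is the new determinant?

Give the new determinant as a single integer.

Answer: 12

Derivation:
det is linear in row 0: changing M[0][0] by delta changes det by delta * cofactor(0,0).
Cofactor C_00 = (-1)^(0+0) * minor(0,0) = 4
Entry delta = 0 - -5 = 5
Det delta = 5 * 4 = 20
New det = -8 + 20 = 12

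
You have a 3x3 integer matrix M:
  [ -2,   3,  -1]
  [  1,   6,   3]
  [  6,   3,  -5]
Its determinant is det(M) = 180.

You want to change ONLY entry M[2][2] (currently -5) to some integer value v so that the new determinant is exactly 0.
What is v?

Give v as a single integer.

Answer: 7

Derivation:
det is linear in entry M[2][2]: det = old_det + (v - -5) * C_22
Cofactor C_22 = -15
Want det = 0: 180 + (v - -5) * -15 = 0
  (v - -5) = -180 / -15 = 12
  v = -5 + (12) = 7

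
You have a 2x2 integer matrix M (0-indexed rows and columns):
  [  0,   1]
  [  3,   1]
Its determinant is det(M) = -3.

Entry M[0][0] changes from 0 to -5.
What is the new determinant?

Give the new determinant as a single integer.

Answer: -8

Derivation:
det is linear in row 0: changing M[0][0] by delta changes det by delta * cofactor(0,0).
Cofactor C_00 = (-1)^(0+0) * minor(0,0) = 1
Entry delta = -5 - 0 = -5
Det delta = -5 * 1 = -5
New det = -3 + -5 = -8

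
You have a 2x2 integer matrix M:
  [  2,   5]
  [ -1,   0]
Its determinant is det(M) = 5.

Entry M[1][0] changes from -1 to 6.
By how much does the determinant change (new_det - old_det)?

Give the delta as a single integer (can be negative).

Answer: -35

Derivation:
Cofactor C_10 = -5
Entry delta = 6 - -1 = 7
Det delta = entry_delta * cofactor = 7 * -5 = -35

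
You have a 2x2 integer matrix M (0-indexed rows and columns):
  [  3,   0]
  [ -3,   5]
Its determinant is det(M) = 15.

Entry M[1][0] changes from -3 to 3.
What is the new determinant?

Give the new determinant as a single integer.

det is linear in row 1: changing M[1][0] by delta changes det by delta * cofactor(1,0).
Cofactor C_10 = (-1)^(1+0) * minor(1,0) = 0
Entry delta = 3 - -3 = 6
Det delta = 6 * 0 = 0
New det = 15 + 0 = 15

Answer: 15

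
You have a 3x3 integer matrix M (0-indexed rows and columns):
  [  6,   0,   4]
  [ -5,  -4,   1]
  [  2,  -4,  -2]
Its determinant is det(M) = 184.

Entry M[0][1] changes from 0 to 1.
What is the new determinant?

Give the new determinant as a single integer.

Answer: 176

Derivation:
det is linear in row 0: changing M[0][1] by delta changes det by delta * cofactor(0,1).
Cofactor C_01 = (-1)^(0+1) * minor(0,1) = -8
Entry delta = 1 - 0 = 1
Det delta = 1 * -8 = -8
New det = 184 + -8 = 176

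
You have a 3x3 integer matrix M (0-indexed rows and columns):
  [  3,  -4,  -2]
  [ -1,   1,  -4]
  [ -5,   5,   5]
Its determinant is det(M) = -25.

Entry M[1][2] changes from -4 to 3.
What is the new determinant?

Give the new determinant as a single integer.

Answer: 10

Derivation:
det is linear in row 1: changing M[1][2] by delta changes det by delta * cofactor(1,2).
Cofactor C_12 = (-1)^(1+2) * minor(1,2) = 5
Entry delta = 3 - -4 = 7
Det delta = 7 * 5 = 35
New det = -25 + 35 = 10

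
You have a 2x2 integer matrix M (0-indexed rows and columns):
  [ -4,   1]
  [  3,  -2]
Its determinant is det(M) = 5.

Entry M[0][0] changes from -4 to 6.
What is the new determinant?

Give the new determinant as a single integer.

Answer: -15

Derivation:
det is linear in row 0: changing M[0][0] by delta changes det by delta * cofactor(0,0).
Cofactor C_00 = (-1)^(0+0) * minor(0,0) = -2
Entry delta = 6 - -4 = 10
Det delta = 10 * -2 = -20
New det = 5 + -20 = -15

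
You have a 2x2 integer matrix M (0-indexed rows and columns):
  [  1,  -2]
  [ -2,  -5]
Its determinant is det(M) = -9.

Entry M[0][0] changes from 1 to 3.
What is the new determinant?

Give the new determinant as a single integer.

det is linear in row 0: changing M[0][0] by delta changes det by delta * cofactor(0,0).
Cofactor C_00 = (-1)^(0+0) * minor(0,0) = -5
Entry delta = 3 - 1 = 2
Det delta = 2 * -5 = -10
New det = -9 + -10 = -19

Answer: -19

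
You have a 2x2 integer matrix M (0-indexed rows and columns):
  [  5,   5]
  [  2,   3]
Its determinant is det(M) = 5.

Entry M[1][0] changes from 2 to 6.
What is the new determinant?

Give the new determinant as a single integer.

Answer: -15

Derivation:
det is linear in row 1: changing M[1][0] by delta changes det by delta * cofactor(1,0).
Cofactor C_10 = (-1)^(1+0) * minor(1,0) = -5
Entry delta = 6 - 2 = 4
Det delta = 4 * -5 = -20
New det = 5 + -20 = -15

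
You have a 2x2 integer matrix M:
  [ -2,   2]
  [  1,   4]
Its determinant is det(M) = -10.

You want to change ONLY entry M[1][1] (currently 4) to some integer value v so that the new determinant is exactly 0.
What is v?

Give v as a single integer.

det is linear in entry M[1][1]: det = old_det + (v - 4) * C_11
Cofactor C_11 = -2
Want det = 0: -10 + (v - 4) * -2 = 0
  (v - 4) = 10 / -2 = -5
  v = 4 + (-5) = -1

Answer: -1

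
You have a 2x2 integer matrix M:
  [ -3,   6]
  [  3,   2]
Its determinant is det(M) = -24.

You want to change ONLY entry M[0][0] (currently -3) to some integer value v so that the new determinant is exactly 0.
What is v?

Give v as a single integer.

det is linear in entry M[0][0]: det = old_det + (v - -3) * C_00
Cofactor C_00 = 2
Want det = 0: -24 + (v - -3) * 2 = 0
  (v - -3) = 24 / 2 = 12
  v = -3 + (12) = 9

Answer: 9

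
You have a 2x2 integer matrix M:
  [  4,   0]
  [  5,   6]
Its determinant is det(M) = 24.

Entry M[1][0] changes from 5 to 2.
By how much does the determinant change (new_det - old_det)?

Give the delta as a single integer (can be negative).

Cofactor C_10 = 0
Entry delta = 2 - 5 = -3
Det delta = entry_delta * cofactor = -3 * 0 = 0

Answer: 0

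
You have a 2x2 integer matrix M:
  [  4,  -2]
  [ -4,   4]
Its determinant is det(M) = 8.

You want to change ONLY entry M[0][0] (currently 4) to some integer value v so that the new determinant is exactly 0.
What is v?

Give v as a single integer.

det is linear in entry M[0][0]: det = old_det + (v - 4) * C_00
Cofactor C_00 = 4
Want det = 0: 8 + (v - 4) * 4 = 0
  (v - 4) = -8 / 4 = -2
  v = 4 + (-2) = 2

Answer: 2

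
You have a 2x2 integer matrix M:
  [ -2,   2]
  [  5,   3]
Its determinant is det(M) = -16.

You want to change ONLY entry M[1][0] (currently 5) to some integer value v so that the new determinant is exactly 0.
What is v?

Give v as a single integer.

Answer: -3

Derivation:
det is linear in entry M[1][0]: det = old_det + (v - 5) * C_10
Cofactor C_10 = -2
Want det = 0: -16 + (v - 5) * -2 = 0
  (v - 5) = 16 / -2 = -8
  v = 5 + (-8) = -3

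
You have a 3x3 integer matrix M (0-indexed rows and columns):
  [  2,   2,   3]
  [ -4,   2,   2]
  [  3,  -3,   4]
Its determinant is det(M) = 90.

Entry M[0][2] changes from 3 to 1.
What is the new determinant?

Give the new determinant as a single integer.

Answer: 78

Derivation:
det is linear in row 0: changing M[0][2] by delta changes det by delta * cofactor(0,2).
Cofactor C_02 = (-1)^(0+2) * minor(0,2) = 6
Entry delta = 1 - 3 = -2
Det delta = -2 * 6 = -12
New det = 90 + -12 = 78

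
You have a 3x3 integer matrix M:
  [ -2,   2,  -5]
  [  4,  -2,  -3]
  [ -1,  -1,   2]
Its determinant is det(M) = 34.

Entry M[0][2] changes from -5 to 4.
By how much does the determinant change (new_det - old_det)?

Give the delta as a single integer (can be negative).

Cofactor C_02 = -6
Entry delta = 4 - -5 = 9
Det delta = entry_delta * cofactor = 9 * -6 = -54

Answer: -54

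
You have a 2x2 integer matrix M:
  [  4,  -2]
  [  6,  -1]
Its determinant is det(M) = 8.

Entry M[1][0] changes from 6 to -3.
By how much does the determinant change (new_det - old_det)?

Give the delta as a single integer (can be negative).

Cofactor C_10 = 2
Entry delta = -3 - 6 = -9
Det delta = entry_delta * cofactor = -9 * 2 = -18

Answer: -18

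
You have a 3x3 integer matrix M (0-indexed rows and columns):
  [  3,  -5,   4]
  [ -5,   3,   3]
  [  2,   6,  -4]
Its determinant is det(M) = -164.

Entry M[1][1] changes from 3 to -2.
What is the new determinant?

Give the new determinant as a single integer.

Answer: -64

Derivation:
det is linear in row 1: changing M[1][1] by delta changes det by delta * cofactor(1,1).
Cofactor C_11 = (-1)^(1+1) * minor(1,1) = -20
Entry delta = -2 - 3 = -5
Det delta = -5 * -20 = 100
New det = -164 + 100 = -64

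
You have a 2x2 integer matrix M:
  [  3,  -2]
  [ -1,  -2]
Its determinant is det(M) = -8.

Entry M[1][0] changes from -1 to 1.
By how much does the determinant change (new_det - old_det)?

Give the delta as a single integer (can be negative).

Answer: 4

Derivation:
Cofactor C_10 = 2
Entry delta = 1 - -1 = 2
Det delta = entry_delta * cofactor = 2 * 2 = 4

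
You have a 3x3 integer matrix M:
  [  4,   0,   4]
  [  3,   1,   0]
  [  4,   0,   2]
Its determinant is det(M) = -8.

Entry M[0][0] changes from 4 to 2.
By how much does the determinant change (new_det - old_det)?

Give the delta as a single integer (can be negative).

Cofactor C_00 = 2
Entry delta = 2 - 4 = -2
Det delta = entry_delta * cofactor = -2 * 2 = -4

Answer: -4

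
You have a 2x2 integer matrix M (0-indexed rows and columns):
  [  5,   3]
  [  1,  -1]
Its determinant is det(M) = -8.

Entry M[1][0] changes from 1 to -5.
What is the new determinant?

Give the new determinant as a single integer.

det is linear in row 1: changing M[1][0] by delta changes det by delta * cofactor(1,0).
Cofactor C_10 = (-1)^(1+0) * minor(1,0) = -3
Entry delta = -5 - 1 = -6
Det delta = -6 * -3 = 18
New det = -8 + 18 = 10

Answer: 10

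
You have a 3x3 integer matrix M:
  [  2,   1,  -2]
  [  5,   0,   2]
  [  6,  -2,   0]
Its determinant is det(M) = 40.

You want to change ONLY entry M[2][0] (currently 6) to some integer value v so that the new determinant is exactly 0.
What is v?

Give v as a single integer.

det is linear in entry M[2][0]: det = old_det + (v - 6) * C_20
Cofactor C_20 = 2
Want det = 0: 40 + (v - 6) * 2 = 0
  (v - 6) = -40 / 2 = -20
  v = 6 + (-20) = -14

Answer: -14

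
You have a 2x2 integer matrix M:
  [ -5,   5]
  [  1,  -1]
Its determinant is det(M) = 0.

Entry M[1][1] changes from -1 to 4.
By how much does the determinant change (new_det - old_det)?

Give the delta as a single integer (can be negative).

Answer: -25

Derivation:
Cofactor C_11 = -5
Entry delta = 4 - -1 = 5
Det delta = entry_delta * cofactor = 5 * -5 = -25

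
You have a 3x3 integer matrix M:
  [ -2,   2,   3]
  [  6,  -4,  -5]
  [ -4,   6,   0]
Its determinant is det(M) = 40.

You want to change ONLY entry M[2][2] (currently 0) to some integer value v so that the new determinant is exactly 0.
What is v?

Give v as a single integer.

det is linear in entry M[2][2]: det = old_det + (v - 0) * C_22
Cofactor C_22 = -4
Want det = 0: 40 + (v - 0) * -4 = 0
  (v - 0) = -40 / -4 = 10
  v = 0 + (10) = 10

Answer: 10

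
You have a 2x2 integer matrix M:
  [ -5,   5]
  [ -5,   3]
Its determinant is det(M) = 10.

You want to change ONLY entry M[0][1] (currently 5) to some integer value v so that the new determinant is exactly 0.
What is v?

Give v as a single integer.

det is linear in entry M[0][1]: det = old_det + (v - 5) * C_01
Cofactor C_01 = 5
Want det = 0: 10 + (v - 5) * 5 = 0
  (v - 5) = -10 / 5 = -2
  v = 5 + (-2) = 3

Answer: 3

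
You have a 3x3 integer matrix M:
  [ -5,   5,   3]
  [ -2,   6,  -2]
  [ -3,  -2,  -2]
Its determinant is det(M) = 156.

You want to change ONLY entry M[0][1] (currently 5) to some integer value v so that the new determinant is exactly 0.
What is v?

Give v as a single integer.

det is linear in entry M[0][1]: det = old_det + (v - 5) * C_01
Cofactor C_01 = 2
Want det = 0: 156 + (v - 5) * 2 = 0
  (v - 5) = -156 / 2 = -78
  v = 5 + (-78) = -73

Answer: -73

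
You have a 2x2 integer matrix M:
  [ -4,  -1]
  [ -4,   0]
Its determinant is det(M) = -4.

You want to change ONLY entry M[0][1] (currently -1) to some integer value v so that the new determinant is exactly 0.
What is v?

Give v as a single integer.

det is linear in entry M[0][1]: det = old_det + (v - -1) * C_01
Cofactor C_01 = 4
Want det = 0: -4 + (v - -1) * 4 = 0
  (v - -1) = 4 / 4 = 1
  v = -1 + (1) = 0

Answer: 0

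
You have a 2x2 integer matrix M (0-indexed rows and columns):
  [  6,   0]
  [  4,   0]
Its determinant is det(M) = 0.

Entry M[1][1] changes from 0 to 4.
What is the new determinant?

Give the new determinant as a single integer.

Answer: 24

Derivation:
det is linear in row 1: changing M[1][1] by delta changes det by delta * cofactor(1,1).
Cofactor C_11 = (-1)^(1+1) * minor(1,1) = 6
Entry delta = 4 - 0 = 4
Det delta = 4 * 6 = 24
New det = 0 + 24 = 24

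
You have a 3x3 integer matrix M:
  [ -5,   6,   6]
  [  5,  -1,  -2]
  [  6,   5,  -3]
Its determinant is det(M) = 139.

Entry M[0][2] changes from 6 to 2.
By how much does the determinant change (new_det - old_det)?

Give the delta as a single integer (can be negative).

Answer: -124

Derivation:
Cofactor C_02 = 31
Entry delta = 2 - 6 = -4
Det delta = entry_delta * cofactor = -4 * 31 = -124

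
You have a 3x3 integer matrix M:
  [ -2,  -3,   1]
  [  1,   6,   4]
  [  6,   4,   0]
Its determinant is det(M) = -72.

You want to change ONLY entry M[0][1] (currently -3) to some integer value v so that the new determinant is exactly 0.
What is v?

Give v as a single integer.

Answer: 0

Derivation:
det is linear in entry M[0][1]: det = old_det + (v - -3) * C_01
Cofactor C_01 = 24
Want det = 0: -72 + (v - -3) * 24 = 0
  (v - -3) = 72 / 24 = 3
  v = -3 + (3) = 0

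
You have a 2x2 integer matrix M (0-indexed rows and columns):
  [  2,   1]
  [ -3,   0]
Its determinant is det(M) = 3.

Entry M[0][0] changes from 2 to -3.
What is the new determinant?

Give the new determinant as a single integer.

det is linear in row 0: changing M[0][0] by delta changes det by delta * cofactor(0,0).
Cofactor C_00 = (-1)^(0+0) * minor(0,0) = 0
Entry delta = -3 - 2 = -5
Det delta = -5 * 0 = 0
New det = 3 + 0 = 3

Answer: 3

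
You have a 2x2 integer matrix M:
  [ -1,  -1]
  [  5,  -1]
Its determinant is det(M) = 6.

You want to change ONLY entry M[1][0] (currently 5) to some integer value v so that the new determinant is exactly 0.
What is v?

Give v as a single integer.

det is linear in entry M[1][0]: det = old_det + (v - 5) * C_10
Cofactor C_10 = 1
Want det = 0: 6 + (v - 5) * 1 = 0
  (v - 5) = -6 / 1 = -6
  v = 5 + (-6) = -1

Answer: -1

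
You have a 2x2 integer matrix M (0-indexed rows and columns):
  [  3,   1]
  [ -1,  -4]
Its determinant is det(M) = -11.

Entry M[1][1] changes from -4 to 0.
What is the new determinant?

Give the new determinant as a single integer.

det is linear in row 1: changing M[1][1] by delta changes det by delta * cofactor(1,1).
Cofactor C_11 = (-1)^(1+1) * minor(1,1) = 3
Entry delta = 0 - -4 = 4
Det delta = 4 * 3 = 12
New det = -11 + 12 = 1

Answer: 1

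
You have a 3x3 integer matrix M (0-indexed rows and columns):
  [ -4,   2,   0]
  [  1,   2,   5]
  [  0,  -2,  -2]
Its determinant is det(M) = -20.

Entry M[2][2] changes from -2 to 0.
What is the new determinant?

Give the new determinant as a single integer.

det is linear in row 2: changing M[2][2] by delta changes det by delta * cofactor(2,2).
Cofactor C_22 = (-1)^(2+2) * minor(2,2) = -10
Entry delta = 0 - -2 = 2
Det delta = 2 * -10 = -20
New det = -20 + -20 = -40

Answer: -40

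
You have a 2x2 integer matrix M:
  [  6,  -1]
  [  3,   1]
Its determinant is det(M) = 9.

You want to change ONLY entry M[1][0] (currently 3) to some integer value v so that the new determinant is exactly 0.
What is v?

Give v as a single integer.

Answer: -6

Derivation:
det is linear in entry M[1][0]: det = old_det + (v - 3) * C_10
Cofactor C_10 = 1
Want det = 0: 9 + (v - 3) * 1 = 0
  (v - 3) = -9 / 1 = -9
  v = 3 + (-9) = -6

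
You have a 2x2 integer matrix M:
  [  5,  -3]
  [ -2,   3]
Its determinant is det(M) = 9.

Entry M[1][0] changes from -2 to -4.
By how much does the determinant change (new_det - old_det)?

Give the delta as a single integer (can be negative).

Cofactor C_10 = 3
Entry delta = -4 - -2 = -2
Det delta = entry_delta * cofactor = -2 * 3 = -6

Answer: -6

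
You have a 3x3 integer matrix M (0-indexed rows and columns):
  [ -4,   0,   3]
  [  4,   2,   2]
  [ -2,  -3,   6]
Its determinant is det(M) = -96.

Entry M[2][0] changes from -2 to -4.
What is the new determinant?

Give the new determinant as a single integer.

det is linear in row 2: changing M[2][0] by delta changes det by delta * cofactor(2,0).
Cofactor C_20 = (-1)^(2+0) * minor(2,0) = -6
Entry delta = -4 - -2 = -2
Det delta = -2 * -6 = 12
New det = -96 + 12 = -84

Answer: -84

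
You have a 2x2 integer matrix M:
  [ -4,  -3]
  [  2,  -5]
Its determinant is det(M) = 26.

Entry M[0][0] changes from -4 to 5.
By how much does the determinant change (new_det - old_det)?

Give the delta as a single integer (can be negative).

Answer: -45

Derivation:
Cofactor C_00 = -5
Entry delta = 5 - -4 = 9
Det delta = entry_delta * cofactor = 9 * -5 = -45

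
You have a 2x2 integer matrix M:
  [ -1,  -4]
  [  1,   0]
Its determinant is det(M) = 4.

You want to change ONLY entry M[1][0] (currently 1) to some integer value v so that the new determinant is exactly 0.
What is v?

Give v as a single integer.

Answer: 0

Derivation:
det is linear in entry M[1][0]: det = old_det + (v - 1) * C_10
Cofactor C_10 = 4
Want det = 0: 4 + (v - 1) * 4 = 0
  (v - 1) = -4 / 4 = -1
  v = 1 + (-1) = 0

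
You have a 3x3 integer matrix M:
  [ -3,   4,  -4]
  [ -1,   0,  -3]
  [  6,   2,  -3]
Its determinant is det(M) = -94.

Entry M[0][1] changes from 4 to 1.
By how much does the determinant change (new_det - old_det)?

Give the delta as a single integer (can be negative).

Cofactor C_01 = -21
Entry delta = 1 - 4 = -3
Det delta = entry_delta * cofactor = -3 * -21 = 63

Answer: 63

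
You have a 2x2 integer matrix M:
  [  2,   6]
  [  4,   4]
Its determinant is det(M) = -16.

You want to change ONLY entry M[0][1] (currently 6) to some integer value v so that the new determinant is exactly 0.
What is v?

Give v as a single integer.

Answer: 2

Derivation:
det is linear in entry M[0][1]: det = old_det + (v - 6) * C_01
Cofactor C_01 = -4
Want det = 0: -16 + (v - 6) * -4 = 0
  (v - 6) = 16 / -4 = -4
  v = 6 + (-4) = 2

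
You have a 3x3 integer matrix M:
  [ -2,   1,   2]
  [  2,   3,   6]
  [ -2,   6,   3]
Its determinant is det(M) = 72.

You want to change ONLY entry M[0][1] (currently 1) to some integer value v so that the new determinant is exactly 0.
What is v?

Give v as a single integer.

det is linear in entry M[0][1]: det = old_det + (v - 1) * C_01
Cofactor C_01 = -18
Want det = 0: 72 + (v - 1) * -18 = 0
  (v - 1) = -72 / -18 = 4
  v = 1 + (4) = 5

Answer: 5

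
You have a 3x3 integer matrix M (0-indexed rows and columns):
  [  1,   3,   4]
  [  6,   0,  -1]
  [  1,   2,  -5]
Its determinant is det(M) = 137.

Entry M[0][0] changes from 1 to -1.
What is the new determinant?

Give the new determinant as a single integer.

det is linear in row 0: changing M[0][0] by delta changes det by delta * cofactor(0,0).
Cofactor C_00 = (-1)^(0+0) * minor(0,0) = 2
Entry delta = -1 - 1 = -2
Det delta = -2 * 2 = -4
New det = 137 + -4 = 133

Answer: 133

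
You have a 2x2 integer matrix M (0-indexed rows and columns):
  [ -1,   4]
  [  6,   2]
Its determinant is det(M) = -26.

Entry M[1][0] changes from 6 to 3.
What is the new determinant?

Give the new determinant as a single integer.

Answer: -14

Derivation:
det is linear in row 1: changing M[1][0] by delta changes det by delta * cofactor(1,0).
Cofactor C_10 = (-1)^(1+0) * minor(1,0) = -4
Entry delta = 3 - 6 = -3
Det delta = -3 * -4 = 12
New det = -26 + 12 = -14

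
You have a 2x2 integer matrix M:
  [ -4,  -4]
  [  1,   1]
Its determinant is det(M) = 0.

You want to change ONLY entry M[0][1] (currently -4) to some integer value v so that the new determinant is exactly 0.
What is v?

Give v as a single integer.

Answer: -4

Derivation:
det is linear in entry M[0][1]: det = old_det + (v - -4) * C_01
Cofactor C_01 = -1
Want det = 0: 0 + (v - -4) * -1 = 0
  (v - -4) = 0 / -1 = 0
  v = -4 + (0) = -4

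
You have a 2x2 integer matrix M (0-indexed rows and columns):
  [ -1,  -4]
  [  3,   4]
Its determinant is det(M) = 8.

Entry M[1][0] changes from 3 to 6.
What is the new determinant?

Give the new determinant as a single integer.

Answer: 20

Derivation:
det is linear in row 1: changing M[1][0] by delta changes det by delta * cofactor(1,0).
Cofactor C_10 = (-1)^(1+0) * minor(1,0) = 4
Entry delta = 6 - 3 = 3
Det delta = 3 * 4 = 12
New det = 8 + 12 = 20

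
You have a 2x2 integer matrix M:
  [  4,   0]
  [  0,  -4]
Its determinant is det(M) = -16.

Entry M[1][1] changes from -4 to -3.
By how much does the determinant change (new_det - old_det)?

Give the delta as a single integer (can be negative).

Cofactor C_11 = 4
Entry delta = -3 - -4 = 1
Det delta = entry_delta * cofactor = 1 * 4 = 4

Answer: 4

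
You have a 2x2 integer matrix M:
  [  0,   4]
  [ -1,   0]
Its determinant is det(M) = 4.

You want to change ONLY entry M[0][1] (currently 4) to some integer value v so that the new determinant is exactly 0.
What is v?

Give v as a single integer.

det is linear in entry M[0][1]: det = old_det + (v - 4) * C_01
Cofactor C_01 = 1
Want det = 0: 4 + (v - 4) * 1 = 0
  (v - 4) = -4 / 1 = -4
  v = 4 + (-4) = 0

Answer: 0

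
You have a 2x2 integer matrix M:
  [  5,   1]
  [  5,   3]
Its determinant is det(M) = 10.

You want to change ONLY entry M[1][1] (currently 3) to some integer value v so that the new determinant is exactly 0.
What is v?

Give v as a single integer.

det is linear in entry M[1][1]: det = old_det + (v - 3) * C_11
Cofactor C_11 = 5
Want det = 0: 10 + (v - 3) * 5 = 0
  (v - 3) = -10 / 5 = -2
  v = 3 + (-2) = 1

Answer: 1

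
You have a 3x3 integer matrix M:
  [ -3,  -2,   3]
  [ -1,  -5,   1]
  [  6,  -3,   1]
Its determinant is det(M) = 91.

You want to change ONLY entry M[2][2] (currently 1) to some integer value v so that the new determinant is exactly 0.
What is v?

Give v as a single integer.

Answer: -6

Derivation:
det is linear in entry M[2][2]: det = old_det + (v - 1) * C_22
Cofactor C_22 = 13
Want det = 0: 91 + (v - 1) * 13 = 0
  (v - 1) = -91 / 13 = -7
  v = 1 + (-7) = -6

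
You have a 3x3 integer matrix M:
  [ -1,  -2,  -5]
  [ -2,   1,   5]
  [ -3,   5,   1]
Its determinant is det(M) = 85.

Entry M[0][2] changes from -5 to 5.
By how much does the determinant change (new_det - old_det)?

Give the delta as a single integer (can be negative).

Answer: -70

Derivation:
Cofactor C_02 = -7
Entry delta = 5 - -5 = 10
Det delta = entry_delta * cofactor = 10 * -7 = -70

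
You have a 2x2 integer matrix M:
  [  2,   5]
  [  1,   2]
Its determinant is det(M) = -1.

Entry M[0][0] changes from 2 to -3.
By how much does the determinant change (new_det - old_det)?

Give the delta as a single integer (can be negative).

Answer: -10

Derivation:
Cofactor C_00 = 2
Entry delta = -3 - 2 = -5
Det delta = entry_delta * cofactor = -5 * 2 = -10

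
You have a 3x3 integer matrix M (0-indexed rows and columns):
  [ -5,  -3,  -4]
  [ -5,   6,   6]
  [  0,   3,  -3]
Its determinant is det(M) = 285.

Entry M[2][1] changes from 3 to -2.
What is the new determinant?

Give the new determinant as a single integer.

Answer: 35

Derivation:
det is linear in row 2: changing M[2][1] by delta changes det by delta * cofactor(2,1).
Cofactor C_21 = (-1)^(2+1) * minor(2,1) = 50
Entry delta = -2 - 3 = -5
Det delta = -5 * 50 = -250
New det = 285 + -250 = 35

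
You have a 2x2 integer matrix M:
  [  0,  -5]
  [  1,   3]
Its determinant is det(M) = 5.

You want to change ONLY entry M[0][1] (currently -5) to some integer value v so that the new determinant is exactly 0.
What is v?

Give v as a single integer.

det is linear in entry M[0][1]: det = old_det + (v - -5) * C_01
Cofactor C_01 = -1
Want det = 0: 5 + (v - -5) * -1 = 0
  (v - -5) = -5 / -1 = 5
  v = -5 + (5) = 0

Answer: 0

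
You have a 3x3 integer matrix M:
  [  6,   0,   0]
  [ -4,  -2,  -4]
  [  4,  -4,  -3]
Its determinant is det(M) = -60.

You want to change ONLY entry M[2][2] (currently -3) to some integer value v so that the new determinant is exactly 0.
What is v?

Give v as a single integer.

Answer: -8

Derivation:
det is linear in entry M[2][2]: det = old_det + (v - -3) * C_22
Cofactor C_22 = -12
Want det = 0: -60 + (v - -3) * -12 = 0
  (v - -3) = 60 / -12 = -5
  v = -3 + (-5) = -8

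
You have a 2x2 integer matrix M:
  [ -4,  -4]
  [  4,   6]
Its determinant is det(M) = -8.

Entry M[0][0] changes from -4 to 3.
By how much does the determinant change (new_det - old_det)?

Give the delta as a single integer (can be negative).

Answer: 42

Derivation:
Cofactor C_00 = 6
Entry delta = 3 - -4 = 7
Det delta = entry_delta * cofactor = 7 * 6 = 42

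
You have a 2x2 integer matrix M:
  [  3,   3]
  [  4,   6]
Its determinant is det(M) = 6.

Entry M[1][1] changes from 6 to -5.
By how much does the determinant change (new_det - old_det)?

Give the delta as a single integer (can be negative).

Cofactor C_11 = 3
Entry delta = -5 - 6 = -11
Det delta = entry_delta * cofactor = -11 * 3 = -33

Answer: -33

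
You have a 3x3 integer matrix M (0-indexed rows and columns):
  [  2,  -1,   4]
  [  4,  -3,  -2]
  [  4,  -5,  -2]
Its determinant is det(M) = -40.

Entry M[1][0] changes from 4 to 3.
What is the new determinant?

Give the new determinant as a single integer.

Answer: -18

Derivation:
det is linear in row 1: changing M[1][0] by delta changes det by delta * cofactor(1,0).
Cofactor C_10 = (-1)^(1+0) * minor(1,0) = -22
Entry delta = 3 - 4 = -1
Det delta = -1 * -22 = 22
New det = -40 + 22 = -18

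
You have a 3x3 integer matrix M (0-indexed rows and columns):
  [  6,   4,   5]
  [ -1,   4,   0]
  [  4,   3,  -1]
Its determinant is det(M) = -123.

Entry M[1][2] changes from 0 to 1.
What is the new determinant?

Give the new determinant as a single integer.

Answer: -125

Derivation:
det is linear in row 1: changing M[1][2] by delta changes det by delta * cofactor(1,2).
Cofactor C_12 = (-1)^(1+2) * minor(1,2) = -2
Entry delta = 1 - 0 = 1
Det delta = 1 * -2 = -2
New det = -123 + -2 = -125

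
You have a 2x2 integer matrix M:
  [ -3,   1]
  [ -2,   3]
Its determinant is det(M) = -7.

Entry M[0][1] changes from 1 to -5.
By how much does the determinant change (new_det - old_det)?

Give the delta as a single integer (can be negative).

Cofactor C_01 = 2
Entry delta = -5 - 1 = -6
Det delta = entry_delta * cofactor = -6 * 2 = -12

Answer: -12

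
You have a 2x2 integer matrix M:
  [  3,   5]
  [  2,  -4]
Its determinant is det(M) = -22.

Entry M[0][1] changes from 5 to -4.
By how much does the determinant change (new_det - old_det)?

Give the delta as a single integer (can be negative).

Cofactor C_01 = -2
Entry delta = -4 - 5 = -9
Det delta = entry_delta * cofactor = -9 * -2 = 18

Answer: 18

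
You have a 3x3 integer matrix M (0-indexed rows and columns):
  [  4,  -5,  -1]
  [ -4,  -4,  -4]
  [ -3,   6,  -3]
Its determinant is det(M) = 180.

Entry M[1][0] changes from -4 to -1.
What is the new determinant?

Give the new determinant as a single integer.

det is linear in row 1: changing M[1][0] by delta changes det by delta * cofactor(1,0).
Cofactor C_10 = (-1)^(1+0) * minor(1,0) = -21
Entry delta = -1 - -4 = 3
Det delta = 3 * -21 = -63
New det = 180 + -63 = 117

Answer: 117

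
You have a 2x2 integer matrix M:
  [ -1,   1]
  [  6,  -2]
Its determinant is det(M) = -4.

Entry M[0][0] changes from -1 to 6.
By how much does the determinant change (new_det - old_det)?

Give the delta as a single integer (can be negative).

Cofactor C_00 = -2
Entry delta = 6 - -1 = 7
Det delta = entry_delta * cofactor = 7 * -2 = -14

Answer: -14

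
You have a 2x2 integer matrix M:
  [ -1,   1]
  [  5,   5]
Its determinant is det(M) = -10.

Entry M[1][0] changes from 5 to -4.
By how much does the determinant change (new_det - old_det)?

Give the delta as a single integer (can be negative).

Answer: 9

Derivation:
Cofactor C_10 = -1
Entry delta = -4 - 5 = -9
Det delta = entry_delta * cofactor = -9 * -1 = 9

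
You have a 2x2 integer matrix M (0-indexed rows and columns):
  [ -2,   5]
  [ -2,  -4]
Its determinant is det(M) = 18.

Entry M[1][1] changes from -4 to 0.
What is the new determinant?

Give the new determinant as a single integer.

det is linear in row 1: changing M[1][1] by delta changes det by delta * cofactor(1,1).
Cofactor C_11 = (-1)^(1+1) * minor(1,1) = -2
Entry delta = 0 - -4 = 4
Det delta = 4 * -2 = -8
New det = 18 + -8 = 10

Answer: 10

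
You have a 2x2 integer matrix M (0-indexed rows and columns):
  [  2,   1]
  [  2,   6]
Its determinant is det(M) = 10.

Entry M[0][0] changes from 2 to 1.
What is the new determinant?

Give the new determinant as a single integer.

Answer: 4

Derivation:
det is linear in row 0: changing M[0][0] by delta changes det by delta * cofactor(0,0).
Cofactor C_00 = (-1)^(0+0) * minor(0,0) = 6
Entry delta = 1 - 2 = -1
Det delta = -1 * 6 = -6
New det = 10 + -6 = 4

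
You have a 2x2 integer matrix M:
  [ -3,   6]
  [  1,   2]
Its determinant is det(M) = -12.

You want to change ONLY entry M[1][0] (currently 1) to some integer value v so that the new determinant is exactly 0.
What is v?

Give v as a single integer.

Answer: -1

Derivation:
det is linear in entry M[1][0]: det = old_det + (v - 1) * C_10
Cofactor C_10 = -6
Want det = 0: -12 + (v - 1) * -6 = 0
  (v - 1) = 12 / -6 = -2
  v = 1 + (-2) = -1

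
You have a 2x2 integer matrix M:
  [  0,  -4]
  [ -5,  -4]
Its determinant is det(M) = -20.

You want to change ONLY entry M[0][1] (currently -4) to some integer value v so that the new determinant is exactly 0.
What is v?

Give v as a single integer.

det is linear in entry M[0][1]: det = old_det + (v - -4) * C_01
Cofactor C_01 = 5
Want det = 0: -20 + (v - -4) * 5 = 0
  (v - -4) = 20 / 5 = 4
  v = -4 + (4) = 0

Answer: 0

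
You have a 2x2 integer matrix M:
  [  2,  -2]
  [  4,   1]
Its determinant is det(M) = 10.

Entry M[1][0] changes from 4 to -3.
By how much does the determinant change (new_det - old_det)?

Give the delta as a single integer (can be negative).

Cofactor C_10 = 2
Entry delta = -3 - 4 = -7
Det delta = entry_delta * cofactor = -7 * 2 = -14

Answer: -14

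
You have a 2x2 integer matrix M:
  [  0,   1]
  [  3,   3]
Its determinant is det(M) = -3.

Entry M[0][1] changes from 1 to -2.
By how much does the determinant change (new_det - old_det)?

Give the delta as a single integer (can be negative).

Cofactor C_01 = -3
Entry delta = -2 - 1 = -3
Det delta = entry_delta * cofactor = -3 * -3 = 9

Answer: 9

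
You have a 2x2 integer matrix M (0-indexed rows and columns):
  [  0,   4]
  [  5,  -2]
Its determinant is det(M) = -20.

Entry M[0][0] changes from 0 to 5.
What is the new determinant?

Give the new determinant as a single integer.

det is linear in row 0: changing M[0][0] by delta changes det by delta * cofactor(0,0).
Cofactor C_00 = (-1)^(0+0) * minor(0,0) = -2
Entry delta = 5 - 0 = 5
Det delta = 5 * -2 = -10
New det = -20 + -10 = -30

Answer: -30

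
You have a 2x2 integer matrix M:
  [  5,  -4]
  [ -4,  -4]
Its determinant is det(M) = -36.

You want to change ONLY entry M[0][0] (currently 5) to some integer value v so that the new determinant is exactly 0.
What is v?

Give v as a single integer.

Answer: -4

Derivation:
det is linear in entry M[0][0]: det = old_det + (v - 5) * C_00
Cofactor C_00 = -4
Want det = 0: -36 + (v - 5) * -4 = 0
  (v - 5) = 36 / -4 = -9
  v = 5 + (-9) = -4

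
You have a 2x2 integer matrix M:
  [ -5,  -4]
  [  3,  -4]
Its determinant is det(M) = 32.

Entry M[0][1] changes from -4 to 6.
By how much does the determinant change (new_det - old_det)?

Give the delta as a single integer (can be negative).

Answer: -30

Derivation:
Cofactor C_01 = -3
Entry delta = 6 - -4 = 10
Det delta = entry_delta * cofactor = 10 * -3 = -30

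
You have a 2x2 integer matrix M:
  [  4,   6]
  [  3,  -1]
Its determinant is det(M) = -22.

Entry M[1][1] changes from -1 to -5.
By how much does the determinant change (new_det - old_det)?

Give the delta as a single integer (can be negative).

Cofactor C_11 = 4
Entry delta = -5 - -1 = -4
Det delta = entry_delta * cofactor = -4 * 4 = -16

Answer: -16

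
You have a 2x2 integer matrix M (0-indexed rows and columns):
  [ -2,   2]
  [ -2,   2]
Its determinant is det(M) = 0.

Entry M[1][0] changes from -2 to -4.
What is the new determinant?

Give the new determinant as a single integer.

det is linear in row 1: changing M[1][0] by delta changes det by delta * cofactor(1,0).
Cofactor C_10 = (-1)^(1+0) * minor(1,0) = -2
Entry delta = -4 - -2 = -2
Det delta = -2 * -2 = 4
New det = 0 + 4 = 4

Answer: 4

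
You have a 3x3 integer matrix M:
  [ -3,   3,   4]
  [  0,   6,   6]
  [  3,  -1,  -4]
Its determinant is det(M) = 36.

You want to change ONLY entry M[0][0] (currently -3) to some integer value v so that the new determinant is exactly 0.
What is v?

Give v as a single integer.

det is linear in entry M[0][0]: det = old_det + (v - -3) * C_00
Cofactor C_00 = -18
Want det = 0: 36 + (v - -3) * -18 = 0
  (v - -3) = -36 / -18 = 2
  v = -3 + (2) = -1

Answer: -1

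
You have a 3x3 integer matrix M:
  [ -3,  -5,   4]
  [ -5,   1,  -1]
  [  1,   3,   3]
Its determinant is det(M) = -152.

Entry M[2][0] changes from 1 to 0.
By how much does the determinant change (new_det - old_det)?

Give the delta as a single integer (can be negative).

Answer: -1

Derivation:
Cofactor C_20 = 1
Entry delta = 0 - 1 = -1
Det delta = entry_delta * cofactor = -1 * 1 = -1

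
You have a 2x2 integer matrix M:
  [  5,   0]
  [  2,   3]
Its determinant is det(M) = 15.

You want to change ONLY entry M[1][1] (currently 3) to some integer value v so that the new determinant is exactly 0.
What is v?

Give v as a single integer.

Answer: 0

Derivation:
det is linear in entry M[1][1]: det = old_det + (v - 3) * C_11
Cofactor C_11 = 5
Want det = 0: 15 + (v - 3) * 5 = 0
  (v - 3) = -15 / 5 = -3
  v = 3 + (-3) = 0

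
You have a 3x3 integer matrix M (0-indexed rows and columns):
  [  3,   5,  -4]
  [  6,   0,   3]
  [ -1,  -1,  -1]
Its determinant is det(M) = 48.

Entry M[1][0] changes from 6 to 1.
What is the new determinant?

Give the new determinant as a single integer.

det is linear in row 1: changing M[1][0] by delta changes det by delta * cofactor(1,0).
Cofactor C_10 = (-1)^(1+0) * minor(1,0) = 9
Entry delta = 1 - 6 = -5
Det delta = -5 * 9 = -45
New det = 48 + -45 = 3

Answer: 3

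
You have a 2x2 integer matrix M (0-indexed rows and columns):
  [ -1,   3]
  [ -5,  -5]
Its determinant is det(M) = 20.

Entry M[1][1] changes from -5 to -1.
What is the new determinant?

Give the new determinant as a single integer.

det is linear in row 1: changing M[1][1] by delta changes det by delta * cofactor(1,1).
Cofactor C_11 = (-1)^(1+1) * minor(1,1) = -1
Entry delta = -1 - -5 = 4
Det delta = 4 * -1 = -4
New det = 20 + -4 = 16

Answer: 16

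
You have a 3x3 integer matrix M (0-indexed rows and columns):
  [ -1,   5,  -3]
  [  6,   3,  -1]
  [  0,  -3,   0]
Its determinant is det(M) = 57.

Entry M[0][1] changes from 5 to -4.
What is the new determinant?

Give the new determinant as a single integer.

det is linear in row 0: changing M[0][1] by delta changes det by delta * cofactor(0,1).
Cofactor C_01 = (-1)^(0+1) * minor(0,1) = 0
Entry delta = -4 - 5 = -9
Det delta = -9 * 0 = 0
New det = 57 + 0 = 57

Answer: 57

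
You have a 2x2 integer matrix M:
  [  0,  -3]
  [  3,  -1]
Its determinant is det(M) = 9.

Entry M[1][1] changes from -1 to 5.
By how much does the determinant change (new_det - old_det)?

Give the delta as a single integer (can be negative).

Answer: 0

Derivation:
Cofactor C_11 = 0
Entry delta = 5 - -1 = 6
Det delta = entry_delta * cofactor = 6 * 0 = 0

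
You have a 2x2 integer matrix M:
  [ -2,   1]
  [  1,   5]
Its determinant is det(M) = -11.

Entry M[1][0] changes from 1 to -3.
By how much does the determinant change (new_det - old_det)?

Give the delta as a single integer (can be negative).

Answer: 4

Derivation:
Cofactor C_10 = -1
Entry delta = -3 - 1 = -4
Det delta = entry_delta * cofactor = -4 * -1 = 4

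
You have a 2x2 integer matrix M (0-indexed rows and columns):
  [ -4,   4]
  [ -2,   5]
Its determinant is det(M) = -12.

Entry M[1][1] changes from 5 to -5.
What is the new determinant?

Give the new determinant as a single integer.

Answer: 28

Derivation:
det is linear in row 1: changing M[1][1] by delta changes det by delta * cofactor(1,1).
Cofactor C_11 = (-1)^(1+1) * minor(1,1) = -4
Entry delta = -5 - 5 = -10
Det delta = -10 * -4 = 40
New det = -12 + 40 = 28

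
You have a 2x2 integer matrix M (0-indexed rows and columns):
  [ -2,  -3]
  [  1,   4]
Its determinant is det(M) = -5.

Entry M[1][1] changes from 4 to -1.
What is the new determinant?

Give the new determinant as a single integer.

Answer: 5

Derivation:
det is linear in row 1: changing M[1][1] by delta changes det by delta * cofactor(1,1).
Cofactor C_11 = (-1)^(1+1) * minor(1,1) = -2
Entry delta = -1 - 4 = -5
Det delta = -5 * -2 = 10
New det = -5 + 10 = 5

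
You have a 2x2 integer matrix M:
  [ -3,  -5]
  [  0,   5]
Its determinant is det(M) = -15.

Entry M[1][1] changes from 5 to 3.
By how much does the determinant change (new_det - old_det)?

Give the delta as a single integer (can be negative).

Answer: 6

Derivation:
Cofactor C_11 = -3
Entry delta = 3 - 5 = -2
Det delta = entry_delta * cofactor = -2 * -3 = 6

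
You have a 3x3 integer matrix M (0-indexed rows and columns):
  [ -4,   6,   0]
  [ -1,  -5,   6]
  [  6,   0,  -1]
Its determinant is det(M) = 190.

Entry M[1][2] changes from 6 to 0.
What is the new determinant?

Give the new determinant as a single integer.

det is linear in row 1: changing M[1][2] by delta changes det by delta * cofactor(1,2).
Cofactor C_12 = (-1)^(1+2) * minor(1,2) = 36
Entry delta = 0 - 6 = -6
Det delta = -6 * 36 = -216
New det = 190 + -216 = -26

Answer: -26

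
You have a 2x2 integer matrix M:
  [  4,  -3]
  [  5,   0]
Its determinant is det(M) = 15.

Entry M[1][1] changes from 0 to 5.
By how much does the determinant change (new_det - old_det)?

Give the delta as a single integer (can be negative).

Cofactor C_11 = 4
Entry delta = 5 - 0 = 5
Det delta = entry_delta * cofactor = 5 * 4 = 20

Answer: 20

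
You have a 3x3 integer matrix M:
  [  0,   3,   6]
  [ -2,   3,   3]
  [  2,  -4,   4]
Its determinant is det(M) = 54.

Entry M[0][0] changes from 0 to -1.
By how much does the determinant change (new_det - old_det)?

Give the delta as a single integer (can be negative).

Cofactor C_00 = 24
Entry delta = -1 - 0 = -1
Det delta = entry_delta * cofactor = -1 * 24 = -24

Answer: -24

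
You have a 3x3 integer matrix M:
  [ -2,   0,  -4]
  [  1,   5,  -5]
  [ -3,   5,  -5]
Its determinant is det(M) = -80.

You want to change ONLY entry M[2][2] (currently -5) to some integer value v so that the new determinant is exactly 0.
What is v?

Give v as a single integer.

Answer: -13

Derivation:
det is linear in entry M[2][2]: det = old_det + (v - -5) * C_22
Cofactor C_22 = -10
Want det = 0: -80 + (v - -5) * -10 = 0
  (v - -5) = 80 / -10 = -8
  v = -5 + (-8) = -13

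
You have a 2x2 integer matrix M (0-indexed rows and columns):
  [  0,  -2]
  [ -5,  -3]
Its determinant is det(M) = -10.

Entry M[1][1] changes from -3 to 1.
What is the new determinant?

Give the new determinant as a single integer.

Answer: -10

Derivation:
det is linear in row 1: changing M[1][1] by delta changes det by delta * cofactor(1,1).
Cofactor C_11 = (-1)^(1+1) * minor(1,1) = 0
Entry delta = 1 - -3 = 4
Det delta = 4 * 0 = 0
New det = -10 + 0 = -10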